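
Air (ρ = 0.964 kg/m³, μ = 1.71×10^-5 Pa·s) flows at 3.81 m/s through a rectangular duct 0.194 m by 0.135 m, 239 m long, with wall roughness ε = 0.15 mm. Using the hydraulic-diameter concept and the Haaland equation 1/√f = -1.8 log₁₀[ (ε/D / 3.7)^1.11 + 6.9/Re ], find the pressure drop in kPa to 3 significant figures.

ΔP ≈ 0.262 kPa

Hydraulic diameter D_h = 4A/P = 4·(0.194·0.135)/(2·(0.194+0.135)) = 0.1048/0.658 = 0.1592 m.
Re = ρVD_h/μ = 0.964·3.81·0.1592/1.71e-05 = 3.42e+04.
ε/D_h = 0.00015/0.1592 = 0.000942; Haaland gives 1/√f = -1.8 log₁₀[0.000102+0.000202] = 6.33, so f = 0.02496.
ΔP = f(L/D_h)(ρV²/2) = 0.02496·239/0.1592·6.997 = 262.1 Pa.
ΔP = 0.262 kPa.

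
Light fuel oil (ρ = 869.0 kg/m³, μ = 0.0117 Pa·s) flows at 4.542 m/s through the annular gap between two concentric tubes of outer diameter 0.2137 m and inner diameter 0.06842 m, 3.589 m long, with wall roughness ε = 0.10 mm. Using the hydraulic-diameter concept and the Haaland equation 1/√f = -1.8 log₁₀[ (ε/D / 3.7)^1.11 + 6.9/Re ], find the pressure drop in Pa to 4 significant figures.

Hydraulic diameter D_h = 4A/P = D_o - D_i = 0.2137 - 0.06842 = 0.1453 m.
Re = ρVD_h/μ = 869·4.542·0.1453/0.0117 = 4.901e+04.
ε/D_h = 0.0001/0.1453 = 0.000688; Haaland gives 1/√f = -1.8 log₁₀[7.23e-05+0.000141] = 6.609, so f = 0.0229.
ΔP = f(L/D_h)(ρV²/2) = 0.0229·3.589/0.1453·8964 = 5070 Pa.

ΔP ≈ 5070 Pa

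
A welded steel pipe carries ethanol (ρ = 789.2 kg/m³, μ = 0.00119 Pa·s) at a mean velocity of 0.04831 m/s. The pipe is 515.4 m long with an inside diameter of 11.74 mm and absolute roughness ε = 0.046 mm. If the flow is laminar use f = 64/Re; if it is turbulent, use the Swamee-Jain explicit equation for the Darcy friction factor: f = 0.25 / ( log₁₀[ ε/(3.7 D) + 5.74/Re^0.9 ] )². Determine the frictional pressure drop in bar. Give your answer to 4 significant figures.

Reynolds number Re = ρVD/μ = 789.2 · 0.04831 · 0.01174 / 0.00119 = 376.1.
Re < 2300 → laminar flow, so f = 64/Re = 64/376.1 = 0.1702 (the turbulent correlation is not needed).
Darcy-Weisbach: ΔP = f(L/D)(ρV²/2) = 0.1702·(515.4/0.01174)·(789.2·0.04831²/2) = 0.1702·4.39e+04·0.9209 = 6879 Pa.
ΔP = 6879 Pa = 0.06879 bar.

ΔP ≈ 0.06879 bar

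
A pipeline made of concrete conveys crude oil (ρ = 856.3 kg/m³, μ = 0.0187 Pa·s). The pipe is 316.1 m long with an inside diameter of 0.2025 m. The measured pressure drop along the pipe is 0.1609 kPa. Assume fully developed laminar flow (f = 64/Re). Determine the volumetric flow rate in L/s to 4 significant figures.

For laminar flow, f = 64/Re with Re = ρVD/μ, so Darcy-Weisbach reduces to ΔP = 32μLV/D². Solving for V: V = ΔP·D²/(32μL) = 160.9·(0.2025)²/(32·0.0187·316.1) = 0.03488 m/s.
Check: Re = ρVD/μ = 856.3·0.03488·0.2025/0.0187 = 323.4 < 2300, so the laminar assumption holds.
Q = V·A = 0.03488·(π/4·0.2025²) = 0.001123 m³/s = 1.123 L/s.

Q ≈ 1.123 L/s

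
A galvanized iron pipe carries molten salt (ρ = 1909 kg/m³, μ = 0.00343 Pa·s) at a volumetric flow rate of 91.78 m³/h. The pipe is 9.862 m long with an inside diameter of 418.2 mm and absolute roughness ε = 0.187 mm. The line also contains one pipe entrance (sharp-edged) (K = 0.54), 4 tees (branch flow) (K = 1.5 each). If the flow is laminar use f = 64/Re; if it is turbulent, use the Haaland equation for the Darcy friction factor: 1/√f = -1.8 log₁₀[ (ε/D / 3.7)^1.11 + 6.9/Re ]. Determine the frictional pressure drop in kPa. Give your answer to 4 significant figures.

ΔP ≈ 0.2326 kPa

Q = 91.78 m³/h = 91.78/3600 = 0.02549 m³/s.
Cross-sectional area A = πD²/4 = π(0.4182)²/4 = 0.1374 m²; mean velocity V = Q/A = 0.02549/0.1374 = 0.1856 m/s.
Reynolds number Re = ρVD/μ = 1909 · 0.1856 · 0.4182 / 0.00343 = 4.32e+04.
Re > 4000 → turbulent. Relative roughness ε/D = 0.000187/0.4182 = 0.000447. Haaland: 1/√f = -1.8 log₁₀[(0.000447/3.7)^1.11 + 6.9/4.32e+04] = -1.8 log₁₀[4.48e-05 + 0.00016] = 6.641, so f = 0.02268.
Total minor-loss coefficient ΣK = 1·0.54 + 4·1.5 = 6.54.
ΔP = [f·L/D + ΣK]·(ρV²/2) = [0.02268·9.862/0.4182 + 6.54]·(1909·0.1856²/2) = [0.5348 + 6.54]·32.88 = 232.6 Pa.
ΔP = 232.6 Pa = 0.2326 kPa.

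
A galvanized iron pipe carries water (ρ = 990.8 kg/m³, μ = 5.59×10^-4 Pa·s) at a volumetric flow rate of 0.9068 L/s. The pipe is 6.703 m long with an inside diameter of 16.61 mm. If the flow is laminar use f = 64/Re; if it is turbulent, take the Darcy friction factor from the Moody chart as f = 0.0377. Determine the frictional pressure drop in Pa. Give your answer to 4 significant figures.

Q = 0.9068 L/s = 0.9068/1000 = 0.0009068 m³/s.
Cross-sectional area A = πD²/4 = π(0.01661)²/4 = 0.0002167 m²; mean velocity V = Q/A = 0.0009068/0.0002167 = 4.185 m/s.
Reynolds number Re = ρVD/μ = 990.8 · 4.185 · 0.01661 / 0.000559 = 1.232e+05.
Re > 4000 → turbulent; use the Moody-chart value f = 0.0377.
Darcy-Weisbach: ΔP = f(L/D)(ρV²/2) = 0.0377·(6.703/0.01661)·(990.8·4.185²/2) = 0.0377·403.6·8676 = 1.32e+05 Pa.

ΔP ≈ 132000 Pa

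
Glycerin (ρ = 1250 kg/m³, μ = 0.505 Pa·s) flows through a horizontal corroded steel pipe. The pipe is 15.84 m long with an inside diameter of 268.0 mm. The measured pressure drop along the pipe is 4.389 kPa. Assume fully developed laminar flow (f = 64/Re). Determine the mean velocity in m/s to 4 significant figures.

V ≈ 1.232 m/s

For laminar flow, f = 64/Re with Re = ρVD/μ, so Darcy-Weisbach reduces to ΔP = 32μLV/D². Solving for V: V = ΔP·D²/(32μL) = 4389·(0.268)²/(32·0.505·15.84) = 1.232 m/s.
Check: Re = ρVD/μ = 1250·1.232·0.268/0.505 = 816.9 < 2300, so the laminar assumption holds.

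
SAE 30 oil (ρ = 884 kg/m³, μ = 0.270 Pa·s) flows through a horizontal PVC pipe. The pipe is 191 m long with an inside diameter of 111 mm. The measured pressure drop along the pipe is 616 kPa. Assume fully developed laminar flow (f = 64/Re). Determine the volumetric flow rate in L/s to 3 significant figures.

Q ≈ 44.5 L/s

For laminar flow, f = 64/Re with Re = ρVD/μ, so Darcy-Weisbach reduces to ΔP = 32μLV/D². Solving for V: V = ΔP·D²/(32μL) = 6.16e+05·(0.111)²/(32·0.27·191) = 4.599 m/s.
Check: Re = ρVD/μ = 884·4.599·0.111/0.27 = 1671 < 2300, so the laminar assumption holds.
Q = V·A = 4.599·(π/4·0.111²) = 0.04451 m³/s = 44.5 L/s.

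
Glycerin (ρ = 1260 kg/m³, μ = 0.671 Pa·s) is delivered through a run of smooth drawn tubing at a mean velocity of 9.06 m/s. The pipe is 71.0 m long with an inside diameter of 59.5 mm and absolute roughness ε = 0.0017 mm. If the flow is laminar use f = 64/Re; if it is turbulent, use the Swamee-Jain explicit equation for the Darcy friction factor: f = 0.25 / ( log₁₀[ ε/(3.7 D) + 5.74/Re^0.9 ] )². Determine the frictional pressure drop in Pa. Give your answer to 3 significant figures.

ΔP ≈ 3.90×10^6 Pa

Reynolds number Re = ρVD/μ = 1260 · 9.06 · 0.0595 / 0.671 = 1012.
Re < 2300 → laminar flow, so f = 64/Re = 64/1012 = 0.06322 (the turbulent correlation is not needed).
Darcy-Weisbach: ΔP = f(L/D)(ρV²/2) = 0.06322·(71/0.0595)·(1260·9.06²/2) = 0.06322·1193·5.171e+04 = 3.901e+06 Pa.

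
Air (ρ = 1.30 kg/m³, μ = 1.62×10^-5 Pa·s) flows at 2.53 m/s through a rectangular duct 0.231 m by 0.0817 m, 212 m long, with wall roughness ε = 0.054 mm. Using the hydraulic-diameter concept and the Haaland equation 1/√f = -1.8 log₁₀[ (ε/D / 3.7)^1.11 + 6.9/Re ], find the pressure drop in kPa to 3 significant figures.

Hydraulic diameter D_h = 4A/P = 4·(0.231·0.0817)/(2·(0.231+0.0817)) = 0.07549/0.6254 = 0.1207 m.
Re = ρVD_h/μ = 1.3·2.53·0.1207/1.62e-05 = 2.451e+04.
ε/D_h = 5.4e-05/0.1207 = 0.000447; Haaland gives 1/√f = -1.8 log₁₀[4.48e-05+0.000282] = 6.275, so f = 0.02539.
ΔP = f(L/D_h)(ρV²/2) = 0.02539·212/0.1207·4.161 = 185.6 Pa.
ΔP = 0.186 kPa.

ΔP ≈ 0.186 kPa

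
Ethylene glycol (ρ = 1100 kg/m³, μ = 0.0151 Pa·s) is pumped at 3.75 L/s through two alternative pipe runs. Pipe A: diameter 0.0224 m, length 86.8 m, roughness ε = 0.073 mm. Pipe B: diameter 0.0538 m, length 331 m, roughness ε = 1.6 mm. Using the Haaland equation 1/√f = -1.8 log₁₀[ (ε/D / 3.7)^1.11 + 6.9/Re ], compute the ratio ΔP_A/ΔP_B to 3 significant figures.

ΔP_A/ΔP_B ≈ 11.1

Pipe A: V = Q/A = 0.00375/0.0003941 = 9.516 m/s; Re = 1.553e+04; ε/D = 0.00326; Haaland → f = 0.03274; ΔP_A = f(L/D)(ρV²/2) = 6.319e+06 Pa.
Pipe B: V = Q/A = 0.00375/0.002273 = 1.65 m/s; Re = 6465; ε/D = 0.0297; Haaland → f = 0.06168; ΔP_B = f(L/D)(ρV²/2) = 5.68e+05 Pa.
ΔP_A/ΔP_B = 6.319e+06/5.68e+05 = 11.1.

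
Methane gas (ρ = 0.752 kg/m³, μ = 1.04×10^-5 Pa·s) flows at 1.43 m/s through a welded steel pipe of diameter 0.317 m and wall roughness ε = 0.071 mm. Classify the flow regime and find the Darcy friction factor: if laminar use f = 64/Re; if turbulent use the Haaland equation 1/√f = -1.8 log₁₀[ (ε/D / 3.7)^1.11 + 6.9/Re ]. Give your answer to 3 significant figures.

Re = ρVD/μ = 0.752·1.43·0.317/1.04e-05 = 3.278e+04.
Re > 4000 → turbulent. ε/D = 7.1e-05/0.317 = 0.000224; Haaland: 1/√f = -1.8 log₁₀[2.08e-05 + 0.000211] = 6.544, so f = 0.02335.

f ≈ 0.0233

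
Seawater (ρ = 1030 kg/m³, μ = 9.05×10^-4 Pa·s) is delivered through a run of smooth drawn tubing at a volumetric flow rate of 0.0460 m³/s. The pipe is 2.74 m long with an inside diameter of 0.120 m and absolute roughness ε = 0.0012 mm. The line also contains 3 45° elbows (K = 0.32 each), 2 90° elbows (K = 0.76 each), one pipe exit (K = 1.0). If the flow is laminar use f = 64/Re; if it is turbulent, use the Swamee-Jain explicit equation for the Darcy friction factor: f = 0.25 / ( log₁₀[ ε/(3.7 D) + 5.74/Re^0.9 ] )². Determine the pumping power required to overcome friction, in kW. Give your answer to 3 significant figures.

P ≈ 1.48 kW

Cross-sectional area A = πD²/4 = π(0.12)²/4 = 0.01131 m²; mean velocity V = Q/A = 0.046/0.01131 = 4.067 m/s.
Reynolds number Re = ρVD/μ = 1030 · 4.067 · 0.12 / 0.000905 = 5.555e+05.
Re > 4000 → turbulent. Relative roughness ε/D = 1.2e-06/0.12 = 1e-05. Swamee-Jain: f = 0.25/(log₁₀[1e-05/3.7 + 5.74/5.555e+05^0.9])² = 0.25/(log₁₀[2.7e-06 + 3.88e-05])² = 0.25/(-4.382)² = 0.01302.
Total minor-loss coefficient ΣK = 3·0.32 + 2·0.76 + 1·1 = 3.48.
ΔP = [f·L/D + ΣK]·(ρV²/2) = [0.01302·2.74/0.12 + 3.48]·(1030·4.067²/2) = [0.2973 + 3.48]·8520 = 3.218e+04 Pa.
Pumping power P = QΔP = 0.046·3.218e+04 = 1480 W = 1.48 kW.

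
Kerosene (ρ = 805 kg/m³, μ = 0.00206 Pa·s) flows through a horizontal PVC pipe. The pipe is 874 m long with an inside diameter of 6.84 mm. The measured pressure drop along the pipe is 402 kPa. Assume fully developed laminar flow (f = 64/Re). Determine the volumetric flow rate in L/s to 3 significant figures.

Q ≈ 0.0120 L/s

For laminar flow, f = 64/Re with Re = ρVD/μ, so Darcy-Weisbach reduces to ΔP = 32μLV/D². Solving for V: V = ΔP·D²/(32μL) = 4.02e+05·(0.00684)²/(32·0.00206·874) = 0.3264 m/s.
Check: Re = ρVD/μ = 805·0.3264·0.00684/0.00206 = 872.6 < 2300, so the laminar assumption holds.
Q = V·A = 0.3264·(π/4·0.00684²) = 1.2e-05 m³/s = 0.0120 L/s.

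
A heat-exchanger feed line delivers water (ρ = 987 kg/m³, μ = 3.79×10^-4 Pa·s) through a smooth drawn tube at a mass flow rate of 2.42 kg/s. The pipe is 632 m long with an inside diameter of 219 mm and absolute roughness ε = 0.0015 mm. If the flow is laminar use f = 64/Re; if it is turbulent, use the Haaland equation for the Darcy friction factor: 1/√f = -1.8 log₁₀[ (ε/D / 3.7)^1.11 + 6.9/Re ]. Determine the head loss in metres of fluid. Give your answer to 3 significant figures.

h_f ≈ 0.0138 m

A = πD²/4 = π(0.219)²/4 = 0.03767 m²; mean velocity V = ṁ/(ρA) = 2.42/(987 · 0.03767) = 0.06509 m/s.
Reynolds number Re = ρVD/μ = 987 · 0.06509 · 0.219 / 0.000379 = 3.712e+04.
Re > 4000 → turbulent. Relative roughness ε/D = 1.5e-06/0.219 = 6.85e-06. Haaland: 1/√f = -1.8 log₁₀[(6.85e-06/3.7)^1.11 + 6.9/3.712e+04] = -1.8 log₁₀[4.33e-07 + 0.000186] = 6.714, so f = 0.02219.
Darcy-Weisbach: ΔP = f(L/D)(ρV²/2) = 0.02219·(632/0.219)·(987·0.06509²/2) = 0.02219·2886·2.091 = 133.9 Pa.
Head loss h_f = ΔP/(ρg) = 133.9/(987·9.81) = 0.0138 m.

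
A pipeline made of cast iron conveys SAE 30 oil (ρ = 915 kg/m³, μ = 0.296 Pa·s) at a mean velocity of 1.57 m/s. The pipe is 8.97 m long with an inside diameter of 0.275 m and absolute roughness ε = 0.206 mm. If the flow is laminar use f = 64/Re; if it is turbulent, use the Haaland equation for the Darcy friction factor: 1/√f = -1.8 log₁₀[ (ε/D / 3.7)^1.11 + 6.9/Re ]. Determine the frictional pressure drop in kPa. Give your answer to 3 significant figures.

ΔP ≈ 1.76 kPa

Reynolds number Re = ρVD/μ = 915 · 1.57 · 0.275 / 0.296 = 1335.
Re < 2300 → laminar flow, so f = 64/Re = 64/1335 = 0.04795 (the turbulent correlation is not needed).
Darcy-Weisbach: ΔP = f(L/D)(ρV²/2) = 0.04795·(8.97/0.275)·(915·1.57²/2) = 0.04795·32.62·1128 = 1764 Pa.
ΔP = 1764 Pa = 1.76 kPa.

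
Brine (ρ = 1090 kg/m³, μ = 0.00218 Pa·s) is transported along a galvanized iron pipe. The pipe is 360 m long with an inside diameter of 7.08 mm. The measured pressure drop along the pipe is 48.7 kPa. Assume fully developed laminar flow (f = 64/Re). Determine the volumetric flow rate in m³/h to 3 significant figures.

Q ≈ 0.0138 m³/h

For laminar flow, f = 64/Re with Re = ρVD/μ, so Darcy-Weisbach reduces to ΔP = 32μLV/D². Solving for V: V = ΔP·D²/(32μL) = 4.87e+04·(0.00708)²/(32·0.00218·360) = 0.0972 m/s.
Check: Re = ρVD/μ = 1090·0.0972·0.00708/0.00218 = 344.1 < 2300, so the laminar assumption holds.
Q = V·A = 0.0972·(π/4·0.00708²) = 3.827e-06 m³/s = 0.0138 m³/h.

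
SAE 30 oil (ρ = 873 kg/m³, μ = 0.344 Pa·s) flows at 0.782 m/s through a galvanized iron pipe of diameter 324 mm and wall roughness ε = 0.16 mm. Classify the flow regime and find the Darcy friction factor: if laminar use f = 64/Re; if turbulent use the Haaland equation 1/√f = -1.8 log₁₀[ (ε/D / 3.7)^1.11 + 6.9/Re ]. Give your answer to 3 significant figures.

f ≈ 0.0995

Re = ρVD/μ = 873·0.782·0.324/0.344 = 643.
Re < 2300 → laminar, so f = 64/Re = 0.09953 (roughness is irrelevant in laminar flow).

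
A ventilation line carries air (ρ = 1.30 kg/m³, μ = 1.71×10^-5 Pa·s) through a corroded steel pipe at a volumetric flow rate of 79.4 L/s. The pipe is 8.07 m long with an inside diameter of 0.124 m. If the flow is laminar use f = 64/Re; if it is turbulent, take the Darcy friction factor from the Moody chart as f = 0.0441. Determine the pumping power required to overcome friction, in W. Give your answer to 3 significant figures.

P ≈ 6.40 W

Q = 79.4 L/s = 79.4/1000 = 0.0794 m³/s.
Cross-sectional area A = πD²/4 = π(0.124)²/4 = 0.01208 m²; mean velocity V = Q/A = 0.0794/0.01208 = 6.575 m/s.
Reynolds number Re = ρVD/μ = 1.3 · 6.575 · 0.124 / 1.71e-05 = 6.198e+04.
Re > 4000 → turbulent; use the Moody-chart value f = 0.0441.
Darcy-Weisbach: ΔP = f(L/D)(ρV²/2) = 0.0441·(8.07/0.124)·(1.3·6.575²/2) = 0.0441·65.08·28.1 = 80.65 Pa.
Pumping power P = QΔP = 0.0794·80.65 = 6.403 W = 6.40 W.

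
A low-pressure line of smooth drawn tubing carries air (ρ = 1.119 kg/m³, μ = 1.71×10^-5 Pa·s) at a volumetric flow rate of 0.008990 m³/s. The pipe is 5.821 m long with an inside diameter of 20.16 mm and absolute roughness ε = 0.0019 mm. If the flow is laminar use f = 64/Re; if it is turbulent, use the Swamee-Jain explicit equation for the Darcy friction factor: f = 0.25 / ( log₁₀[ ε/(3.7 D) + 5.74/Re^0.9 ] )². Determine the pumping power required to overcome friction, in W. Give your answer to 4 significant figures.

Cross-sectional area A = πD²/4 = π(0.02016)²/4 = 0.0003192 m²; mean velocity V = Q/A = 0.00899/0.0003192 = 28.16 m/s.
Reynolds number Re = ρVD/μ = 1.119 · 28.16 · 0.02016 / 1.71e-05 = 3.715e+04.
Re > 4000 → turbulent. Relative roughness ε/D = 1.9e-06/0.02016 = 9.42e-05. Swamee-Jain: f = 0.25/(log₁₀[9.42e-05/3.7 + 5.74/3.715e+04^0.9])² = 0.25/(log₁₀[2.55e-05 + 0.000442])² = 0.25/(-3.33)² = 0.02255.
Darcy-Weisbach: ΔP = f(L/D)(ρV²/2) = 0.02255·(5.821/0.02016)·(1.119·28.16²/2) = 0.02255·288.7·443.8 = 2889 Pa.
Pumping power P = QΔP = 0.00899·2889 = 25.975 W = 25.97 W.

P ≈ 25.97 W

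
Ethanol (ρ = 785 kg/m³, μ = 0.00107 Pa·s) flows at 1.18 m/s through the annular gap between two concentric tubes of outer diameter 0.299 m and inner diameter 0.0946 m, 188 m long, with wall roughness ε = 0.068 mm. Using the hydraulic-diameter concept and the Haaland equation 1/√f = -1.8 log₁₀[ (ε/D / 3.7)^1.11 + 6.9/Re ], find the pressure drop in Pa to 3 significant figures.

ΔP ≈ 9020 Pa

Hydraulic diameter D_h = 4A/P = D_o - D_i = 0.299 - 0.0946 = 0.2044 m.
Re = ρVD_h/μ = 785·1.18·0.2044/0.00107 = 1.769e+05.
ε/D_h = 6.8e-05/0.2044 = 0.000333; Haaland gives 1/√f = -1.8 log₁₀[3.23e-05+3.9e-05] = 7.465, so f = 0.01795.
ΔP = f(L/D_h)(ρV²/2) = 0.01795·188/0.2044·546.5 = 9021 Pa.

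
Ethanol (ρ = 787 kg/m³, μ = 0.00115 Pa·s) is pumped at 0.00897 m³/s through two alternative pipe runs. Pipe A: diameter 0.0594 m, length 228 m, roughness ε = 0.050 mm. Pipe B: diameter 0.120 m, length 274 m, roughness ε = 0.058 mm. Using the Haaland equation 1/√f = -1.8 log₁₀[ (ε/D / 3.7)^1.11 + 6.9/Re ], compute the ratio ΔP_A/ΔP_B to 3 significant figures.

ΔP_A/ΔP_B ≈ 27.5

Pipe A: V = Q/A = 0.00897/0.002771 = 3.237 m/s; Re = 1.316e+05; ε/D = 0.000842; Haaland → f = 0.02088; ΔP_A = f(L/D)(ρV²/2) = 3.304e+05 Pa.
Pipe B: V = Q/A = 0.00897/0.01131 = 0.7931 m/s; Re = 6.513e+04; ε/D = 0.000483; Haaland → f = 0.02126; ΔP_B = f(L/D)(ρV²/2) = 1.202e+04 Pa.
ΔP_A/ΔP_B = 3.304e+05/1.202e+04 = 27.5.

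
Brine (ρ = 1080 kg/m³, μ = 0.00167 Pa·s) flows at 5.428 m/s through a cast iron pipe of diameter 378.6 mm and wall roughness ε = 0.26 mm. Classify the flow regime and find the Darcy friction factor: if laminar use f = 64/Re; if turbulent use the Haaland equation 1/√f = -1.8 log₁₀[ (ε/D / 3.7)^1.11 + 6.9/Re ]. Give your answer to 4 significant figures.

Re = ρVD/μ = 1080·5.428·0.3786/0.00167 = 1.329e+06.
Re > 4000 → turbulent. ε/D = 0.00026/0.3786 = 0.000687; Haaland: 1/√f = -1.8 log₁₀[7.21e-05 + 5.19e-06] = 7.401, so f = 0.01826.

f ≈ 0.01826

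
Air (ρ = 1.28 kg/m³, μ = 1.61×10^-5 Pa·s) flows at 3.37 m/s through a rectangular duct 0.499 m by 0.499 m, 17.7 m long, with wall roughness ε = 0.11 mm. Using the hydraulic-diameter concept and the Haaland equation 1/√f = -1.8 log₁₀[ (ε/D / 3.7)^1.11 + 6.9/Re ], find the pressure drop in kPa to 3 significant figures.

ΔP ≈ 0.00464 kPa

Hydraulic diameter D_h = 4A/P = 4·(0.499·0.499)/(2·(0.499+0.499)) = 0.996/1.996 = 0.499 m.
Re = ρVD_h/μ = 1.28·3.37·0.499/1.61e-05 = 1.337e+05.
ε/D_h = 0.00011/0.499 = 0.00022; Haaland gives 1/√f = -1.8 log₁₀[2.04e-05+5.16e-05] = 7.456, so f = 0.01799.
ΔP = f(L/D_h)(ρV²/2) = 0.01799·17.7/0.499·7.268 = 4.637 Pa.
ΔP = 0.00464 kPa.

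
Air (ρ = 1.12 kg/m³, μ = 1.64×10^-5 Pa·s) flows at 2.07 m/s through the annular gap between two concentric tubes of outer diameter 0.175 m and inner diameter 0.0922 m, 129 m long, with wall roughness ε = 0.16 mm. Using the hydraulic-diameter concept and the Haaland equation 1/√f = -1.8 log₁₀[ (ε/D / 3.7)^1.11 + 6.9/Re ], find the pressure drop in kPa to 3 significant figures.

ΔP ≈ 0.121 kPa

Hydraulic diameter D_h = 4A/P = D_o - D_i = 0.175 - 0.0922 = 0.0828 m.
Re = ρVD_h/μ = 1.12·2.07·0.0828/1.64e-05 = 1.171e+04.
ε/D_h = 0.00016/0.0828 = 0.00193; Haaland gives 1/√f = -1.8 log₁₀[0.000227+0.000589] = 5.558, so f = 0.03237.
ΔP = f(L/D_h)(ρV²/2) = 0.03237·129/0.0828·2.4 = 121 Pa.
ΔP = 0.121 kPa.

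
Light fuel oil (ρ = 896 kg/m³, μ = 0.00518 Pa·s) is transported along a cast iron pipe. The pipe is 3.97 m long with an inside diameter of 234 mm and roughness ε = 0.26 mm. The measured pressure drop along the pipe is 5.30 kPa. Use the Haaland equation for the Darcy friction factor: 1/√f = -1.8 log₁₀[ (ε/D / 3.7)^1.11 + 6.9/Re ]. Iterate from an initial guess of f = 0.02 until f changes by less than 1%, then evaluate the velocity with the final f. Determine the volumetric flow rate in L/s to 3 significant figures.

Rearranging Darcy-Weisbach: V = √(2·ΔP·D/(f·L·ρ)). With ε/D = 0.00026/0.234 = 0.00111, iterate starting from f = 0.02:
  f = 0.02 → V = √(2·5300·0.234/(0.02·3.97·896)) = 5.905 m/s; Re = ρVD/μ = 2.39e+05; f → 0.02117
  f = 0.02117 → V = 5.739 m/s; Re = 2.323e+05; f → 0.0212
Converged (Δf/f < 1%). With the final f = 0.0212: V = √(2·5300·0.234/(0.0212·3.97·896)) = 5.736 m/s.
Q = V·A = 5.736·(π/4·0.234²) = 0.2467 m³/s = 247 L/s.

Q ≈ 247 L/s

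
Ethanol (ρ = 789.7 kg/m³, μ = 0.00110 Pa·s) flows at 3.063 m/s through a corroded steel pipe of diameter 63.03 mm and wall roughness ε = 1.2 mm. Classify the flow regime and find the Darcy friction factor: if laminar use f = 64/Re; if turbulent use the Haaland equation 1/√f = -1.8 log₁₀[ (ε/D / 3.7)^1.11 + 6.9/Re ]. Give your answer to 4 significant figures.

f ≈ 0.04811

Re = ρVD/μ = 789.7·3.063·0.06303/0.0011 = 1.386e+05.
Re > 4000 → turbulent. ε/D = 0.0012/0.06303 = 0.019; Haaland: 1/√f = -1.8 log₁₀[0.00288 + 4.98e-05] = 4.559, so f = 0.04811.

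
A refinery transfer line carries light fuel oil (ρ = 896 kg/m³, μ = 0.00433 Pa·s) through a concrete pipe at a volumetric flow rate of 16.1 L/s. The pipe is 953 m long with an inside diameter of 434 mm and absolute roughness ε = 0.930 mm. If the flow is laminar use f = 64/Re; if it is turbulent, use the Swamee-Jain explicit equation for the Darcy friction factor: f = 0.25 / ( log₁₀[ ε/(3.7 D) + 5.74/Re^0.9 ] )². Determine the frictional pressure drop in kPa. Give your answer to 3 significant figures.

ΔP ≈ 0.403 kPa

Q = 16.1 L/s = 16.1/1000 = 0.0161 m³/s.
Cross-sectional area A = πD²/4 = π(0.434)²/4 = 0.1479 m²; mean velocity V = Q/A = 0.0161/0.1479 = 0.1088 m/s.
Reynolds number Re = ρVD/μ = 896 · 0.1088 · 0.434 / 0.00433 = 9774.
Re > 4000 → turbulent. Relative roughness ε/D = 0.00093/0.434 = 0.00214. Swamee-Jain: f = 0.25/(log₁₀[0.00214/3.7 + 5.74/9774^0.9])² = 0.25/(log₁₀[0.000579 + 0.00147])² = 0.25/(-2.688)² = 0.0346.
Darcy-Weisbach: ΔP = f(L/D)(ρV²/2) = 0.0346·(953/0.434)·(896·0.1088²/2) = 0.0346·2196·5.306 = 403.1 Pa.
ΔP = 403.1 Pa = 0.403 kPa.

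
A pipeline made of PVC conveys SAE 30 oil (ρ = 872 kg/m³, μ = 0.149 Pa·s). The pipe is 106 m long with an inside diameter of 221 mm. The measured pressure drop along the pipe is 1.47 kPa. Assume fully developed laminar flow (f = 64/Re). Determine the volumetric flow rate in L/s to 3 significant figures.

Q ≈ 5.45 L/s

For laminar flow, f = 64/Re with Re = ρVD/μ, so Darcy-Weisbach reduces to ΔP = 32μLV/D². Solving for V: V = ΔP·D²/(32μL) = 1470·(0.221)²/(32·0.149·106) = 0.1421 m/s.
Check: Re = ρVD/μ = 872·0.1421·0.221/0.149 = 183.7 < 2300, so the laminar assumption holds.
Q = V·A = 0.1421·(π/4·0.221²) = 0.005449 m³/s = 5.45 L/s.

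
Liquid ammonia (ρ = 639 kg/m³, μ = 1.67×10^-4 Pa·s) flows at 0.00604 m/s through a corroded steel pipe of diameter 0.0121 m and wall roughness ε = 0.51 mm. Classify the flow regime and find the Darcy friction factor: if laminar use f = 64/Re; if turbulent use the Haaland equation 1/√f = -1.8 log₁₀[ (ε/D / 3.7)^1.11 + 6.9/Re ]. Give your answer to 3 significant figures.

Re = ρVD/μ = 639·0.00604·0.0121/0.000167 = 279.6.
Re < 2300 → laminar, so f = 64/Re = 0.2289 (roughness is irrelevant in laminar flow).

f ≈ 0.229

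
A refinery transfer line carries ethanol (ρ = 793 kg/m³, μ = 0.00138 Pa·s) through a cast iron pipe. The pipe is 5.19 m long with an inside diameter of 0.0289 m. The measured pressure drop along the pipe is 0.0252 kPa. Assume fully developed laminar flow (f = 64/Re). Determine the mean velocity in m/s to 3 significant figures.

For laminar flow, f = 64/Re with Re = ρVD/μ, so Darcy-Weisbach reduces to ΔP = 32μLV/D². Solving for V: V = ΔP·D²/(32μL) = 25.2·(0.0289)²/(32·0.00138·5.19) = 0.09183 m/s.
Check: Re = ρVD/μ = 793·0.09183·0.0289/0.00138 = 1525 < 2300, so the laminar assumption holds.

V ≈ 0.0918 m/s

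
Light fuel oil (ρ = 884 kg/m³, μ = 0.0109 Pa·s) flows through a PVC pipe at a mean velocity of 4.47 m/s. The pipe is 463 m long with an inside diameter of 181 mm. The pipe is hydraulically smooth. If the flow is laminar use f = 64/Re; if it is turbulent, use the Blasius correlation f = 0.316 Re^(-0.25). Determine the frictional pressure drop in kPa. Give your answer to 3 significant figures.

ΔP ≈ 446 kPa

Reynolds number Re = ρVD/μ = 884 · 4.47 · 0.181 / 0.0109 = 6.562e+04.
Re > 4000 → turbulent. Smooth-pipe (Blasius): f = 0.316 Re^(-0.25) = 0.316/(6.562e+04)^0.25 = 0.01974.
Darcy-Weisbach: ΔP = f(L/D)(ρV²/2) = 0.01974·(463/0.181)·(884·4.47²/2) = 0.01974·2558·8832 = 4.46e+05 Pa.
ΔP = 4.46e+05 Pa = 446 kPa.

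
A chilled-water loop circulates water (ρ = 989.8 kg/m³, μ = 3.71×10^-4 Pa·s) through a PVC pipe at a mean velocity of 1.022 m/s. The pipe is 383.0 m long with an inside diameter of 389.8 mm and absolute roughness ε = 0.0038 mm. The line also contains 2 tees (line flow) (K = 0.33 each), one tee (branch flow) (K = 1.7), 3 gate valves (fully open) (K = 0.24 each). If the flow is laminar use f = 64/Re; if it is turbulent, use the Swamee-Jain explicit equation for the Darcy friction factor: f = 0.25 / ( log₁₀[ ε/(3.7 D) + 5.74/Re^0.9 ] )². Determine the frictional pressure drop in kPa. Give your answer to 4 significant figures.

Reynolds number Re = ρVD/μ = 989.8 · 1.022 · 0.3898 / 0.000371 = 1.063e+06.
Re > 4000 → turbulent. Relative roughness ε/D = 3.8e-06/0.3898 = 9.75e-06. Swamee-Jain: f = 0.25/(log₁₀[9.75e-06/3.7 + 5.74/1.063e+06^0.9])² = 0.25/(log₁₀[2.63e-06 + 2.16e-05])² = 0.25/(-4.615)² = 0.01174.
Total minor-loss coefficient ΣK = 2·0.33 + 1·1.7 + 3·0.24 = 3.08.
ΔP = [f·L/D + ΣK]·(ρV²/2) = [0.01174·383/0.3898 + 3.08]·(989.8·1.022²/2) = [11.53 + 3.08]·516.9 = 7554 Pa.
ΔP = 7554 Pa = 7.554 kPa.

ΔP ≈ 7.554 kPa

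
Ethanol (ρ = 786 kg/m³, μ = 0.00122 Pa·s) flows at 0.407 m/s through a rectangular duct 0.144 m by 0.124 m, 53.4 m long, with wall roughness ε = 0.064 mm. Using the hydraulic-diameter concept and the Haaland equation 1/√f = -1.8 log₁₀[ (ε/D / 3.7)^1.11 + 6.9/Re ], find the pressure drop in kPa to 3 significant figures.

Hydraulic diameter D_h = 4A/P = 4·(0.144·0.124)/(2·(0.144+0.124)) = 0.07142/0.536 = 0.1333 m.
Re = ρVD_h/μ = 786·0.407·0.1333/0.00122 = 3.494e+04.
ε/D_h = 6.4e-05/0.1333 = 0.00048; Haaland gives 1/√f = -1.8 log₁₀[4.85e-05+0.000197] = 6.496, so f = 0.02369.
ΔP = f(L/D_h)(ρV²/2) = 0.02369·53.4/0.1333·65.1 = 618.2 Pa.
ΔP = 0.618 kPa.

ΔP ≈ 0.618 kPa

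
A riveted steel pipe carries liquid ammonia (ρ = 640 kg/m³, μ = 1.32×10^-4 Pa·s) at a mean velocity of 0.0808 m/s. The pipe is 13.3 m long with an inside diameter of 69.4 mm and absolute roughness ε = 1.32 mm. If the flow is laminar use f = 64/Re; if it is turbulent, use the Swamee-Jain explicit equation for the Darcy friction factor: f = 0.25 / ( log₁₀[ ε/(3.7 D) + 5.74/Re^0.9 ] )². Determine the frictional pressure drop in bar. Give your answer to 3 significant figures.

Reynolds number Re = ρVD/μ = 640 · 0.0808 · 0.0694 / 0.000132 = 2.719e+04.
Re > 4000 → turbulent. Relative roughness ε/D = 0.00132/0.0694 = 0.019. Swamee-Jain: f = 0.25/(log₁₀[0.019/3.7 + 5.74/2.719e+04^0.9])² = 0.25/(log₁₀[0.00514 + 0.000586])² = 0.25/(-2.242)² = 0.04973.
Darcy-Weisbach: ΔP = f(L/D)(ρV²/2) = 0.04973·(13.3/0.0694)·(640·0.0808²/2) = 0.04973·191.6·2.089 = 19.91 Pa.
ΔP = 19.91 Pa = 1.99×10^-4 bar.

ΔP ≈ 1.99×10^-4 bar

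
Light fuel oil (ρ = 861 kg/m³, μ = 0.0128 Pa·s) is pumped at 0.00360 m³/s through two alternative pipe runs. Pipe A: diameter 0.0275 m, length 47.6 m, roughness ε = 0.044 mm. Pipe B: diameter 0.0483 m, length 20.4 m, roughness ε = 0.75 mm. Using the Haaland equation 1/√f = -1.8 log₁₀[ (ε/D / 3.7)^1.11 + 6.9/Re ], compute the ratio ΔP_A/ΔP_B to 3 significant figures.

ΔP_A/ΔP_B ≈ 24.8

Pipe A: V = Q/A = 0.0036/0.000594 = 6.061 m/s; Re = 1.121e+04; ε/D = 0.0016; Haaland → f = 0.03218; ΔP_A = f(L/D)(ρV²/2) = 8.809e+05 Pa.
Pipe B: V = Q/A = 0.0036/0.001832 = 1.965 m/s; Re = 6383; ε/D = 0.0155; Haaland → f = 0.05054; ΔP_B = f(L/D)(ρV²/2) = 3.548e+04 Pa.
ΔP_A/ΔP_B = 8.809e+05/3.548e+04 = 24.8.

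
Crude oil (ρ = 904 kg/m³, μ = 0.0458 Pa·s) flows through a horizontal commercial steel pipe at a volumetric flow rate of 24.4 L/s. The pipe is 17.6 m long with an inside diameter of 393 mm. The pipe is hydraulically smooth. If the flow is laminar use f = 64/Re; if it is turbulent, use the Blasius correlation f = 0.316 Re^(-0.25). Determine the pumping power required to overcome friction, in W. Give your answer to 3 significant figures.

Q = 24.4 L/s = 24.4/1000 = 0.0244 m³/s.
Cross-sectional area A = πD²/4 = π(0.393)²/4 = 0.1213 m²; mean velocity V = Q/A = 0.0244/0.1213 = 0.2011 m/s.
Reynolds number Re = ρVD/μ = 904 · 0.2011 · 0.393 / 0.0458 = 1560.
Re < 2300 → laminar flow, so f = 64/Re = 64/1560 = 0.04102 (the turbulent correlation is not needed).
Darcy-Weisbach: ΔP = f(L/D)(ρV²/2) = 0.04102·(17.6/0.393)·(904·0.2011²/2) = 0.04102·44.78·18.29 = 33.59 Pa.
Pumping power P = QΔP = 0.0244·33.59 = 0.8197 W = 0.820 W.

P ≈ 0.820 W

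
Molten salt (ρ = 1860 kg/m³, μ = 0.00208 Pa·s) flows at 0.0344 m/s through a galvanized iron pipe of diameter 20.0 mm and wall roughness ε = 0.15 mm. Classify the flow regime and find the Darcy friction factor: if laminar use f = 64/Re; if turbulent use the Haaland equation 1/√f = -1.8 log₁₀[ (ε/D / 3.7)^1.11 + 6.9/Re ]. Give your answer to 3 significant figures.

f ≈ 0.104

Re = ρVD/μ = 1860·0.0344·0.02/0.00208 = 615.2.
Re < 2300 → laminar, so f = 64/Re = 0.104 (roughness is irrelevant in laminar flow).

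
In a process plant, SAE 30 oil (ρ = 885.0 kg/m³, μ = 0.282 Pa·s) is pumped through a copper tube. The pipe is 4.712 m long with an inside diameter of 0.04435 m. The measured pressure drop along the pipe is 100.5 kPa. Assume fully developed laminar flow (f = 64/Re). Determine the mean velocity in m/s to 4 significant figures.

For laminar flow, f = 64/Re with Re = ρVD/μ, so Darcy-Weisbach reduces to ΔP = 32μLV/D². Solving for V: V = ΔP·D²/(32μL) = 1.005e+05·(0.04435)²/(32·0.282·4.712) = 4.649 m/s.
Check: Re = ρVD/μ = 885·4.649·0.04435/0.282 = 647 < 2300, so the laminar assumption holds.

V ≈ 4.649 m/s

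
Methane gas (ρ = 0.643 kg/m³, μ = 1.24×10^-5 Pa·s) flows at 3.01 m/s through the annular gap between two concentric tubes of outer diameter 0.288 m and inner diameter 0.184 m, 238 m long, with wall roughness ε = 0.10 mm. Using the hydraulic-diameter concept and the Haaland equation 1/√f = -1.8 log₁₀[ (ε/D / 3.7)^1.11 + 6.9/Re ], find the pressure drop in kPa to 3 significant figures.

ΔP ≈ 0.192 kPa

Hydraulic diameter D_h = 4A/P = D_o - D_i = 0.288 - 0.184 = 0.104 m.
Re = ρVD_h/μ = 0.643·3.01·0.104/1.24e-05 = 1.623e+04.
ε/D_h = 0.0001/0.104 = 0.000962; Haaland gives 1/√f = -1.8 log₁₀[0.000105+0.000425] = 5.896, so f = 0.02876.
ΔP = f(L/D_h)(ρV²/2) = 0.02876·238/0.104·2.913 = 191.7 Pa.
ΔP = 0.192 kPa.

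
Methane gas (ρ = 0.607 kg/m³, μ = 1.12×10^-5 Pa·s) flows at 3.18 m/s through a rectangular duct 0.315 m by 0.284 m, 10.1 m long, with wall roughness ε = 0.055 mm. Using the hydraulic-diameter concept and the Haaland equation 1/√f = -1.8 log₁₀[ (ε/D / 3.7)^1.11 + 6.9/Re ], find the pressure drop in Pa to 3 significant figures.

Hydraulic diameter D_h = 4A/P = 4·(0.315·0.284)/(2·(0.315+0.284)) = 0.3578/1.198 = 0.2987 m.
Re = ρVD_h/μ = 0.607·3.18·0.2987/1.12e-05 = 5.148e+04.
ε/D_h = 5.5e-05/0.2987 = 0.000184; Haaland gives 1/√f = -1.8 log₁₀[1.67e-05+0.000134] = 6.879, so f = 0.02113.
ΔP = f(L/D_h)(ρV²/2) = 0.02113·10.1/0.2987·3.069 = 2.193 Pa.

ΔP ≈ 2.19 Pa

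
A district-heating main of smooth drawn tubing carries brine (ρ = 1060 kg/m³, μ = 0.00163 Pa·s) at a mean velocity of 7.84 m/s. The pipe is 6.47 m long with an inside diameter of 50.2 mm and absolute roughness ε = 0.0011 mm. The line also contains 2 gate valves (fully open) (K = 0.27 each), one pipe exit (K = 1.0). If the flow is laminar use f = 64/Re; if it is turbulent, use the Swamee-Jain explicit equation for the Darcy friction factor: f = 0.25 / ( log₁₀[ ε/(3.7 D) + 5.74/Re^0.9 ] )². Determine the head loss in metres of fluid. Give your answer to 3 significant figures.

h_f ≈ 10.9 m

Reynolds number Re = ρVD/μ = 1060 · 7.84 · 0.0502 / 0.00163 = 2.559e+05.
Re > 4000 → turbulent. Relative roughness ε/D = 1.1e-06/0.0502 = 2.19e-05. Swamee-Jain: f = 0.25/(log₁₀[2.19e-05/3.7 + 5.74/2.559e+05^0.9])² = 0.25/(log₁₀[5.92e-06 + 7.79e-05])² = 0.25/(-4.077)² = 0.01504.
Total minor-loss coefficient ΣK = 2·0.27 + 1·1 = 1.54.
ΔP = [f·L/D + ΣK]·(ρV²/2) = [0.01504·6.47/0.0502 + 1.54]·(1060·7.84²/2) = [1.939 + 1.54]·3.258e+04 = 1.133e+05 Pa.
Head loss h_f = ΔP/(ρg) = 1.133e+05/(1060·9.81) = 10.9 m.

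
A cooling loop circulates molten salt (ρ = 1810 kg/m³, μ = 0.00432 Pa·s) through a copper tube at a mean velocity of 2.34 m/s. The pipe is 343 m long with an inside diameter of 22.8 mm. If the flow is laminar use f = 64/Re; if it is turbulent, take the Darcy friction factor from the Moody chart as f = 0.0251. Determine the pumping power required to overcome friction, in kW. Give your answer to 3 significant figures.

P ≈ 1.79 kW

Reynolds number Re = ρVD/μ = 1810 · 2.34 · 0.0228 / 0.00432 = 2.235e+04.
Re > 4000 → turbulent; use the Moody-chart value f = 0.0251.
Darcy-Weisbach: ΔP = f(L/D)(ρV²/2) = 0.0251·(343/0.0228)·(1810·2.34²/2) = 0.0251·1.504e+04·4955 = 1.871e+06 Pa.
Q = V·A = 2.34·0.0004083 = 0.0009554 m³/s.
Pumping power P = QΔP = 0.0009554·1.871e+06 = 1788 W = 1.79 kW.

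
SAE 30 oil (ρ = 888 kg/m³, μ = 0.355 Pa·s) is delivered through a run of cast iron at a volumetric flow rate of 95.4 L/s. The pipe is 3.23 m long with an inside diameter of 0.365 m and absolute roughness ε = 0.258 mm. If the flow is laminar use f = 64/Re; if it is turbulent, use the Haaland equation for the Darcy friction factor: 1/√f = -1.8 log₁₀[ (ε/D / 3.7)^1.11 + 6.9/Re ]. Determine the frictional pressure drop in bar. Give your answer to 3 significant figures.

ΔP ≈ 0.00251 bar

Q = 95.4 L/s = 95.4/1000 = 0.0954 m³/s.
Cross-sectional area A = πD²/4 = π(0.365)²/4 = 0.1046 m²; mean velocity V = Q/A = 0.0954/0.1046 = 0.9117 m/s.
Reynolds number Re = ρVD/μ = 888 · 0.9117 · 0.365 / 0.355 = 832.4.
Re < 2300 → laminar flow, so f = 64/Re = 64/832.4 = 0.07688 (the turbulent correlation is not needed).
Darcy-Weisbach: ΔP = f(L/D)(ρV²/2) = 0.07688·(3.23/0.365)·(888·0.9117²/2) = 0.07688·8.849·369.1 = 251.1 Pa.
ΔP = 251.1 Pa = 0.00251 bar.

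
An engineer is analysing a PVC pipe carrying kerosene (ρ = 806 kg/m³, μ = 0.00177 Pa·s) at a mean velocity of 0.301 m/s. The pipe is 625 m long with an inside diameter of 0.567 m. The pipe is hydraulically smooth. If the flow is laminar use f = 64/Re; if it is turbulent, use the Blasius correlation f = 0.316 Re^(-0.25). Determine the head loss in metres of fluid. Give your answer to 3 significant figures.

Reynolds number Re = ρVD/μ = 806 · 0.301 · 0.567 / 0.00177 = 7.772e+04.
Re > 4000 → turbulent. Smooth-pipe (Blasius): f = 0.316 Re^(-0.25) = 0.316/(7.772e+04)^0.25 = 0.01893.
Darcy-Weisbach: ΔP = f(L/D)(ρV²/2) = 0.01893·(625/0.567)·(806·0.301²/2) = 0.01893·1102·36.51 = 761.7 Pa.
Head loss h_f = ΔP/(ρg) = 761.7/(806·9.81) = 0.0963 m.

h_f ≈ 0.0963 m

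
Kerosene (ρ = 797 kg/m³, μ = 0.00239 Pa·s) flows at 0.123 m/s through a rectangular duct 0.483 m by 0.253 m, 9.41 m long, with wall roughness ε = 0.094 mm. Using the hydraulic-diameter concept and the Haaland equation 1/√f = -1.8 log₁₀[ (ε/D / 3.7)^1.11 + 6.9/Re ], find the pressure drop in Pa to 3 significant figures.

Hydraulic diameter D_h = 4A/P = 4·(0.483·0.253)/(2·(0.483+0.253)) = 0.4888/1.472 = 0.3321 m.
Re = ρVD_h/μ = 797·0.123·0.3321/0.00239 = 1.362e+04.
ε/D_h = 9.4e-05/0.3321 = 0.000283; Haaland gives 1/√f = -1.8 log₁₀[2.7e-05+0.000507] = 5.891, so f = 0.02881.
ΔP = f(L/D_h)(ρV²/2) = 0.02881·9.41/0.3321·6.029 = 4.923 Pa.

ΔP ≈ 4.92 Pa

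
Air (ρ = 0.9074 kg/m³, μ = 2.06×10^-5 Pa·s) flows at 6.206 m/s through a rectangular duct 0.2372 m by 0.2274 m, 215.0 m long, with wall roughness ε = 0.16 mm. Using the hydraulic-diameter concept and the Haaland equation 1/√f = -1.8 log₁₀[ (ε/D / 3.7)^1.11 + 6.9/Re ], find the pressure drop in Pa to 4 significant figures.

Hydraulic diameter D_h = 4A/P = 4·(0.2372·0.2274)/(2·(0.2372+0.2274)) = 0.2158/0.9292 = 0.2322 m.
Re = ρVD_h/μ = 0.9074·6.206·0.2322/2.06e-05 = 6.347e+04.
ε/D_h = 0.00016/0.2322 = 0.000689; Haaland gives 1/√f = -1.8 log₁₀[7.24e-05+0.000109] = 6.736, so f = 0.02204.
ΔP = f(L/D_h)(ρV²/2) = 0.02204·215/0.2322·17.47 = 356.6 Pa.

ΔP ≈ 356.6 Pa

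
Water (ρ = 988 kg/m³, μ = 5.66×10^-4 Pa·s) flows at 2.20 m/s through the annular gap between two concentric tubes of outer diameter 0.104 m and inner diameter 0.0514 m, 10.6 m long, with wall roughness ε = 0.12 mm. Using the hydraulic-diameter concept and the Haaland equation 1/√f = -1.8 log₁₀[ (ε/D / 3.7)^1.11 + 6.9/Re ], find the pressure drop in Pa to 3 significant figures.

Hydraulic diameter D_h = 4A/P = D_o - D_i = 0.104 - 0.0514 = 0.0526 m.
Re = ρVD_h/μ = 988·2.2·0.0526/0.000566 = 2.02e+05.
ε/D_h = 0.00012/0.0526 = 0.00228; Haaland gives 1/√f = -1.8 log₁₀[0.000273+3.42e-05] = 6.322, so f = 0.02502.
ΔP = f(L/D_h)(ρV²/2) = 0.02502·10.6/0.0526·2391 = 1.206e+04 Pa.

ΔP ≈ 12100 Pa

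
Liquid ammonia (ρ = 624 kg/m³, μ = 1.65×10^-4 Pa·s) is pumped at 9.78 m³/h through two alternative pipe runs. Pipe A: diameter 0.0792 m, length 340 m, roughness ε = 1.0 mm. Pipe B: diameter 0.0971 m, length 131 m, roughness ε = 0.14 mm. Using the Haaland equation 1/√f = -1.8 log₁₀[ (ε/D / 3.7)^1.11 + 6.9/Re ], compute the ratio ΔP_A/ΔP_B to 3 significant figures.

Pipe A: V = Q/A = 0.002717/0.004927 = 0.5514 m/s; Re = 1.652e+05; ε/D = 0.0126; Haaland → f = 0.04146; ΔP_A = f(L/D)(ρV²/2) = 1.689e+04 Pa.
Pipe B: V = Q/A = 0.002717/0.007405 = 0.3669 m/s; Re = 1.347e+05; ε/D = 0.00144; Haaland → f = 0.02296; ΔP_B = f(L/D)(ρV²/2) = 1301 Pa.
ΔP_A/ΔP_B = 1.689e+04/1301 = 13.0.

ΔP_A/ΔP_B ≈ 13.0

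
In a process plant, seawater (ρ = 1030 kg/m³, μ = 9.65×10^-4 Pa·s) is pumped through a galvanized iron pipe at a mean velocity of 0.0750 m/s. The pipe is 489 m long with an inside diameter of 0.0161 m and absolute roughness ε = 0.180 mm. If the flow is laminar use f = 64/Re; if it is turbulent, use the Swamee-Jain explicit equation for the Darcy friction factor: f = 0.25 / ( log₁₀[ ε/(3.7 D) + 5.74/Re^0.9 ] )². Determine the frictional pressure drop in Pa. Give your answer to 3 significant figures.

ΔP ≈ 4370 Pa

Reynolds number Re = ρVD/μ = 1030 · 0.075 · 0.0161 / 0.000965 = 1289.
Re < 2300 → laminar flow, so f = 64/Re = 64/1289 = 0.04966 (the turbulent correlation is not needed).
Darcy-Weisbach: ΔP = f(L/D)(ρV²/2) = 0.04966·(489/0.0161)·(1030·0.075²/2) = 0.04966·3.037e+04·2.897 = 4369 Pa.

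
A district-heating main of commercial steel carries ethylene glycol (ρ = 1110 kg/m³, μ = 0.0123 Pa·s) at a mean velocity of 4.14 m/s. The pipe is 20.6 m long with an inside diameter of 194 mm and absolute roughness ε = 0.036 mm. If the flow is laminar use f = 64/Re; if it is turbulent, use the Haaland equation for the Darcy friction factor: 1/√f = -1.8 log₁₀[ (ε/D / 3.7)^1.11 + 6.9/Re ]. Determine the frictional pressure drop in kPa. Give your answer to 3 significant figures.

ΔP ≈ 20.0 kPa

Reynolds number Re = ρVD/μ = 1110 · 4.14 · 0.194 / 0.0123 = 7.248e+04.
Re > 4000 → turbulent. Relative roughness ε/D = 3.6e-05/0.194 = 0.000186. Haaland: 1/√f = -1.8 log₁₀[(0.000186/3.7)^1.11 + 6.9/7.248e+04] = -1.8 log₁₀[1.69e-05 + 9.52e-05] = 7.111, so f = 0.01978.
Darcy-Weisbach: ΔP = f(L/D)(ρV²/2) = 0.01978·(20.6/0.194)·(1110·4.14²/2) = 0.01978·106.2·9512 = 1.998e+04 Pa.
ΔP = 1.998e+04 Pa = 20.0 kPa.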